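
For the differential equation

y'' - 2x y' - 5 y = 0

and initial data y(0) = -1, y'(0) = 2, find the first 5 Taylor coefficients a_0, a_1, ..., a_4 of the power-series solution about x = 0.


Ansatz: y(x) = sum_{n>=0} a_n x^n, so y'(x) = sum_{n>=1} n a_n x^(n-1) and y''(x) = sum_{n>=2} n(n-1) a_n x^(n-2).
Substitute into P(x) y'' + Q(x) y' + R(x) y = 0 with P(x) = 1, Q(x) = -2x, R(x) = -5, and match powers of x.
Initial conditions: a_0 = -1, a_1 = 2.
Setting the coefficient of each power of x to zero and solving order by order (substituting the coefficients already found):
  x^0: 2 a_2 - 5 a_0 = 0  ->  2 a_2 = 5 a_0 = -5  ->  a_2 = -5/2
  x^1: 6 a_3 - 7 a_1 = 0  ->  6 a_3 = 7 a_1 = 14  ->  a_3 = 7/3
  x^2: 12 a_4 - 9 a_2 = 0  ->  12 a_4 = 9 a_2 = -45/2  ->  a_4 = -15/8
Truncated series: y(x) = -1 + 2 x - (5/2) x^2 + (7/3) x^3 - (15/8) x^4 + O(x^5).

a_0 = -1; a_1 = 2; a_2 = -5/2; a_3 = 7/3; a_4 = -15/8


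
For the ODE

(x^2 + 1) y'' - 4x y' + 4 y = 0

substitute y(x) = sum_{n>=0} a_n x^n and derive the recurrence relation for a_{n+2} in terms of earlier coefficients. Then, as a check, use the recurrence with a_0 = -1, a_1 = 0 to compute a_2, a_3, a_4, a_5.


Substitute y = sum_n a_n x^n.
(1 + 1 x^2) y'' contributes (n+2)(n+1) a_{n+2} + n(n-1) a_n at x^n.
-4 x y'(x) contributes -4 n a_n at x^n.
4 y(x) contributes 4 a_n at x^n.
Matching x^n: (n+2)(n+1) a_{n+2} + (n(n-1) - 4 n + 4) a_n = 0.
Thus a_{n+2} = (-n(n-1) + 4 n - 4) / ((n+1)(n+2)) * a_n.

Check with a_0 = -1, a_1 = 0 (apply the recurrence for n = 0, 1, 2, 3): a_0 = -1, a_1 = 0, a_2 = 2, a_3 = 0, a_4 = 1/3, a_5 = 0.

a_(n+2) = (-n(n-1) + 4 n - 4) / ((n+1)(n+2)) * a_n; check: a_0 = -1, a_1 = 0, a_2 = 2, a_3 = 0, a_4 = 1/3, a_5 = 0


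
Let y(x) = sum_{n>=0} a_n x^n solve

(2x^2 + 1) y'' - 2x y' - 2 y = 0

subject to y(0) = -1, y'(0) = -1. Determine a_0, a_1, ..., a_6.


Ansatz: y(x) = sum_{n>=0} a_n x^n, so y'(x) = sum_{n>=1} n a_n x^(n-1) and y''(x) = sum_{n>=2} n(n-1) a_n x^(n-2).
Substitute into P(x) y'' + Q(x) y' + R(x) y = 0 with P(x) = 2x^2 + 1, Q(x) = -2x, R(x) = -2, and match powers of x.
Initial conditions: a_0 = -1, a_1 = -1.
Setting the coefficient of each power of x to zero and solving order by order (substituting the coefficients already found):
  x^0: 2 a_2 - 2 a_0 = 0  ->  2 a_2 = 2 a_0 = -2  ->  a_2 = -1
  x^1: 6 a_3 - 4 a_1 = 0  ->  6 a_3 = 4 a_1 = -4  ->  a_3 = -2/3
  x^2: 12 a_4 - 2 a_2 = 0  ->  12 a_4 = 2 a_2 = -2  ->  a_4 = -1/6
  x^3: 20 a_5 + 4 a_3 = 0  ->  20 a_5 = -4 a_3 = 8/3  ->  a_5 = 2/15
  x^4: 30 a_6 + 14 a_4 = 0  ->  30 a_6 = -14 a_4 = 7/3  ->  a_6 = 7/90
Truncated series: y(x) = -1 - x - x^2 - (2/3) x^3 - (1/6) x^4 + (2/15) x^5 + (7/90) x^6 + O(x^7).

a_0 = -1; a_1 = -1; a_2 = -1; a_3 = -2/3; a_4 = -1/6; a_5 = 2/15; a_6 = 7/90


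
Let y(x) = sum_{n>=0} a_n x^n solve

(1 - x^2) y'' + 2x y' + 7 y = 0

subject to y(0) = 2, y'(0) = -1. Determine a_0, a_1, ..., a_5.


Ansatz: y(x) = sum_{n>=0} a_n x^n, so y'(x) = sum_{n>=1} n a_n x^(n-1) and y''(x) = sum_{n>=2} n(n-1) a_n x^(n-2).
Substitute into P(x) y'' + Q(x) y' + R(x) y = 0 with P(x) = 1 - x^2, Q(x) = 2x, R(x) = 7, and match powers of x.
Initial conditions: a_0 = 2, a_1 = -1.
Setting the coefficient of each power of x to zero and solving order by order (substituting the coefficients already found):
  x^0: 2 a_2 + 7 a_0 = 0  ->  2 a_2 = -7 a_0 = -14  ->  a_2 = -7
  x^1: 6 a_3 + 9 a_1 = 0  ->  6 a_3 = -9 a_1 = 9  ->  a_3 = 3/2
  x^2: 12 a_4 + 9 a_2 = 0  ->  12 a_4 = -9 a_2 = 63  ->  a_4 = 21/4
  x^3: 20 a_5 + 7 a_3 = 0  ->  20 a_5 = -7 a_3 = -21/2  ->  a_5 = -21/40
Truncated series: y(x) = 2 - x - 7 x^2 + (3/2) x^3 + (21/4) x^4 - (21/40) x^5 + O(x^6).

a_0 = 2; a_1 = -1; a_2 = -7; a_3 = 3/2; a_4 = 21/4; a_5 = -21/40


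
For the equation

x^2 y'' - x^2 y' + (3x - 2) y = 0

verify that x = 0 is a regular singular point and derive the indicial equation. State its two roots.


Divide by x^2 to reach normal form y'' + P_1(x) y' + P_2(x) y = 0 with P_1(x) = -1 and P_2(x) = 3/x - 2/x^2.
x = 0 is a singular point because the y-coefficient 3/x - 2/x^2 has a pole at x = 0.
It is a regular singular point because x P_1(x) = p(x) = -x and x^2 P_2(x) = q(x) = 3x - 2 are polynomials, hence analytic at x = 0.
p(0) = 0,  q(0) = -2.
Indicial equation: r(r-1) + p(0) r + q(0) = 0, i.e. r^2 + (p(0) - 1) r + q(0) = 0, i.e. r^2 - 1 r - 2 = 0.
Discriminant: (-1)^2 - 4(-2) = 9, so r = (1 ± 3)/2.
Solving: r_1 = 2, r_2 = -1.

indicial: r^2 - 1 r - 2 = 0; roots r_1 = 2, r_2 = -1


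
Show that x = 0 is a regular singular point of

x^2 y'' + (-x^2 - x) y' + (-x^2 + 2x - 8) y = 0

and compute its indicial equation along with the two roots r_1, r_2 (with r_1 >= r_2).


Divide by x^2 to reach normal form y'' + P_1(x) y' + P_2(x) y = 0 with P_1(x) = -1 - 1/x and P_2(x) = -1 + 2/x - 8/x^2.
x = 0 is a singular point because the y'-coefficient -1 - 1/x has a pole at x = 0 and the y-coefficient -1 + 2/x - 8/x^2 has a pole at x = 0.
It is a regular singular point because x P_1(x) = p(x) = -x - 1 and x^2 P_2(x) = q(x) = -x^2 + 2x - 8 are polynomials, hence analytic at x = 0.
p(0) = -1,  q(0) = -8.
Indicial equation: r(r-1) + p(0) r + q(0) = 0, i.e. r^2 + (p(0) - 1) r + q(0) = 0, i.e. r^2 - 2 r - 8 = 0.
Discriminant: (-2)^2 - 4(-8) = 36, so r = (2 ± 6)/2.
Solving: r_1 = 4, r_2 = -2.

indicial: r^2 - 2 r - 8 = 0; roots r_1 = 4, r_2 = -2


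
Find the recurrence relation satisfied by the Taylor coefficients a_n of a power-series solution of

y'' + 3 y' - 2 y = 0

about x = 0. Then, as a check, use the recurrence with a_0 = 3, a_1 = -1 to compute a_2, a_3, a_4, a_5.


Substitute y = sum_n a_n x^n.
y''(x) has coefficient (n+2)(n+1) a_{n+2} at x^n;
3 y'(x) has coefficient 3 (n+1) a_{n+1} at x^n;
-2 y(x) has coefficient -2 a_n at x^n.
Matching x^n: (n+2)(n+1) a_{n+2} + 3 (n+1) a_{n+1} - 2 a_n = 0.
Thus a_{n+2} = [-3 (n+1) a_{n+1} + 2 a_n] / ((n+1)(n+2)).

Check with a_0 = 3, a_1 = -1 (apply the recurrence for n = 0, 1, 2, 3): a_0 = 3, a_1 = -1, a_2 = 9/2, a_3 = -29/6, a_4 = 35/8, a_5 = -373/120.

a_(n+2) = [-3 (n+1) a_(n+1) + 2 a_n] / ((n+1)(n+2)); check: a_0 = 3, a_1 = -1, a_2 = 9/2, a_3 = -29/6, a_4 = 35/8, a_5 = -373/120


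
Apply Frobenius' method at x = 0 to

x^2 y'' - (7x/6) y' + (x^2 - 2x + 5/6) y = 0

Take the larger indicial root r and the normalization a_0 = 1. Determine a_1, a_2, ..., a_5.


Write in Frobenius form y'' + (p(x)/x) y' + (q(x)/x^2) y = 0:
  p(x) = -7/6,  q(x) = x^2 - 2x + 5/6.
Indicial equation: r(r-1) + (-7/6) r + (5/6) = 0 -> roots r_1 = 5/3, r_2 = 1/2.
Take r = r_1 = 5/3. Let y(x) = x^r sum_{n>=0} a_n x^n with a_0 = 1.
Substitute y = x^r sum a_n x^n and match x^{r+n}. The recurrence is
  D(n) a_n - 2 a_{n-1} + 1 a_{n-2} = 0,  where D(n) = (r+n)(r+n-1) + (-7/6)(r+n) + (5/6).
  a_n = [2 a_{n-1} - 1 a_{n-2}] / D(n).
Since the indicial polynomial factors as (r - r_1)(r - r_2), D(n) = (r_1 + n - r_1)(r_1 + n - r_2) = n(n + 7/6).
Evaluating step by step (a_0 = 1):
  n = 1: D(1) = 1(1 + 7/6) = 13/6; numerator = 2(1) = 2; a_1 = (2)/(13/6) = 12/13
  n = 2: D(2) = 2(2 + 7/6) = 19/3; numerator = 2(12/13) - 1(1) = 11/13; a_2 = (11/13)/(19/3) = 33/247
  n = 3: D(3) = 3(3 + 7/6) = 25/2; numerator = 2(33/247) - 1(12/13) = -162/247; a_3 = (-162/247)/(25/2) = -324/6175
  n = 4: D(4) = 4(4 + 7/6) = 62/3; numerator = 2(-324/6175) - 1(33/247) = -1473/6175; a_4 = (-1473/6175)/(62/3) = -4419/382850
  n = 5: D(5) = 5(5 + 7/6) = 185/6; numerator = 2(-4419/382850) - 1(-324/6175) = 225/7657; a_5 = (225/7657)/(185/6) = 270/283309

r = 5/3; a_0 = 1; a_1 = 12/13; a_2 = 33/247; a_3 = -324/6175; a_4 = -4419/382850; a_5 = 270/283309


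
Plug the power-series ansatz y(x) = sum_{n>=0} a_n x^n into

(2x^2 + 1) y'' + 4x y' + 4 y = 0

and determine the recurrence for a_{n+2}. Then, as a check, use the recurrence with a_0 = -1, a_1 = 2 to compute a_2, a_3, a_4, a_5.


Substitute y = sum_n a_n x^n.
(1 + 2 x^2) y'' contributes (n+2)(n+1) a_{n+2} + 2 n(n-1) a_n at x^n.
4 x y'(x) contributes 4 n a_n at x^n.
4 y(x) contributes 4 a_n at x^n.
Matching x^n: (n+2)(n+1) a_{n+2} + (2 n(n-1) + 4 n + 4) a_n = 0.
Thus a_{n+2} = (-2 n(n-1) - 4 n - 4) / ((n+1)(n+2)) * a_n.

Check with a_0 = -1, a_1 = 2 (apply the recurrence for n = 0, 1, 2, 3): a_0 = -1, a_1 = 2, a_2 = 2, a_3 = -8/3, a_4 = -8/3, a_5 = 56/15.

a_(n+2) = (-2 n(n-1) - 4 n - 4) / ((n+1)(n+2)) * a_n; check: a_0 = -1, a_1 = 2, a_2 = 2, a_3 = -8/3, a_4 = -8/3, a_5 = 56/15


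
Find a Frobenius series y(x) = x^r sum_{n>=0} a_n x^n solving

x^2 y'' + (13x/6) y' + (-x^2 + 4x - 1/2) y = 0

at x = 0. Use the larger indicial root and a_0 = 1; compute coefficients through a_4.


Write in Frobenius form y'' + (p(x)/x) y' + (q(x)/x^2) y = 0:
  p(x) = 13/6,  q(x) = -x^2 + 4x - 1/2.
Indicial equation: r(r-1) + (13/6) r + (-1/2) = 0 -> roots r_1 = 1/3, r_2 = -3/2.
Take r = r_1 = 1/3. Let y(x) = x^r sum_{n>=0} a_n x^n with a_0 = 1.
Substitute y = x^r sum a_n x^n and match x^{r+n}. The recurrence is
  D(n) a_n + 4 a_{n-1} - 1 a_{n-2} = 0,  where D(n) = (r+n)(r+n-1) + (13/6)(r+n) + (-1/2).
  a_n = [-4 a_{n-1} + 1 a_{n-2}] / D(n).
Since the indicial polynomial factors as (r - r_1)(r - r_2), D(n) = (r_1 + n - r_1)(r_1 + n - r_2) = n(n + 11/6).
Evaluating step by step (a_0 = 1):
  n = 1: D(1) = 1(1 + 11/6) = 17/6; numerator = -4(1) = -4; a_1 = (-4)/(17/6) = -24/17
  n = 2: D(2) = 2(2 + 11/6) = 23/3; numerator = -4(-24/17) + 1(1) = 113/17; a_2 = (113/17)/(23/3) = 339/391
  n = 3: D(3) = 3(3 + 11/6) = 29/2; numerator = -4(339/391) + 1(-24/17) = -1908/391; a_3 = (-1908/391)/(29/2) = -3816/11339
  n = 4: D(4) = 4(4 + 11/6) = 70/3; numerator = -4(-3816/11339) + 1(339/391) = 25095/11339; a_4 = (25095/11339)/(70/3) = 2151/22678

r = 1/3; a_0 = 1; a_1 = -24/17; a_2 = 339/391; a_3 = -3816/11339; a_4 = 2151/22678


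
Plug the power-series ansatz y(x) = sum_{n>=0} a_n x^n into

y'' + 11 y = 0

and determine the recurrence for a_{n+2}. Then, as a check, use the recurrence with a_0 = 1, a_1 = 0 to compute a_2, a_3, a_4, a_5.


Substitute y = sum_n a_n x^n into y'' + (const) y = 0.
y''(x) = sum_{n>=0} (n+2)(n+1) a_{n+2} x^n.
The ODE becomes sum_n [(n+2)(n+1) a_{n+2} + 11 a_n] x^n = 0.
Setting each coefficient to zero gives the recurrence:
  (n+2)(n+1) a_{n+2} + 11 a_n = 0,
  a_{n+2} = -11 / ((n+1)(n+2)) a_n.

Check with a_0 = 1, a_1 = 0 (apply the recurrence for n = 0, 1, 2, 3): a_0 = 1, a_1 = 0, a_2 = -11/2, a_3 = 0, a_4 = 121/24, a_5 = 0.

a_{n+2} = -11/((n+1)(n+2)) * a_n; check: a_0 = 1, a_1 = 0, a_2 = -11/2, a_3 = 0, a_4 = 121/24, a_5 = 0


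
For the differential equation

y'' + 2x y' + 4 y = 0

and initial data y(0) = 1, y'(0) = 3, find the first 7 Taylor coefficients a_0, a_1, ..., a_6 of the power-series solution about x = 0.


Ansatz: y(x) = sum_{n>=0} a_n x^n, so y'(x) = sum_{n>=1} n a_n x^(n-1) and y''(x) = sum_{n>=2} n(n-1) a_n x^(n-2).
Substitute into P(x) y'' + Q(x) y' + R(x) y = 0 with P(x) = 1, Q(x) = 2x, R(x) = 4, and match powers of x.
Initial conditions: a_0 = 1, a_1 = 3.
Setting the coefficient of each power of x to zero and solving order by order (substituting the coefficients already found):
  x^0: 2 a_2 + 4 a_0 = 0  ->  2 a_2 = -4 a_0 = -4  ->  a_2 = -2
  x^1: 6 a_3 + 6 a_1 = 0  ->  6 a_3 = -6 a_1 = -18  ->  a_3 = -3
  x^2: 12 a_4 + 8 a_2 = 0  ->  12 a_4 = -8 a_2 = 16  ->  a_4 = 4/3
  x^3: 20 a_5 + 10 a_3 = 0  ->  20 a_5 = -10 a_3 = 30  ->  a_5 = 3/2
  x^4: 30 a_6 + 12 a_4 = 0  ->  30 a_6 = -12 a_4 = -16  ->  a_6 = -8/15
Truncated series: y(x) = 1 + 3 x - 2 x^2 - 3 x^3 + (4/3) x^4 + (3/2) x^5 - (8/15) x^6 + O(x^7).

a_0 = 1; a_1 = 3; a_2 = -2; a_3 = -3; a_4 = 4/3; a_5 = 3/2; a_6 = -8/15


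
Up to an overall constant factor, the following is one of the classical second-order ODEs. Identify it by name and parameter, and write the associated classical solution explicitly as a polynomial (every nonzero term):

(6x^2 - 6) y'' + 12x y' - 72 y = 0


All three coefficients share the factor -6; dividing through by -6 gives  (1 - x^2) y'' - 2x y' + 12 y = 0.
This matches the Legendre equation (1 - x^2) y'' - 2x y' + n(n+1) y = 0 (note the -2x y' term) with n(n+1) = 12, so n = 3; the polynomial solution is P_3(x).
With y = sum_k a_k x^k, matching x^k gives (k+2)(k+1) a_{k+2} = [k(k+1) - n(n+1)] a_k = (k - 3)(k + 4) a_k. The right side vanishes at k = 3, so the series with the parity of 3 terminates at degree 3.
Standard normalization (P_n(1) = 1): leading coefficient (2n)!/(2^n (n!)^2) = 720/(8*36) = 5/2, so a_3 = 5/2. Work downward with a_k = (k+1)(k+2) a_{k+2} / ((k - 3)(k + 4)):
  a_1 = (2)(3)(5/2) / ((1 - 3)(1 + 4)) = 15/(-10) = -3/2
Hence P_3(x) = 5 x^3/2 - 3 x/2.

P_3(x); series = 5 x^3/2 - 3 x/2


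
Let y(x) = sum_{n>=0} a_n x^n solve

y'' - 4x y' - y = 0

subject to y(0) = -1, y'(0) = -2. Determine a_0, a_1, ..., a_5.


Ansatz: y(x) = sum_{n>=0} a_n x^n, so y'(x) = sum_{n>=1} n a_n x^(n-1) and y''(x) = sum_{n>=2} n(n-1) a_n x^(n-2).
Substitute into P(x) y'' + Q(x) y' + R(x) y = 0 with P(x) = 1, Q(x) = -4x, R(x) = -1, and match powers of x.
Initial conditions: a_0 = -1, a_1 = -2.
Setting the coefficient of each power of x to zero and solving order by order (substituting the coefficients already found):
  x^0: 2 a_2 - a_0 = 0  ->  2 a_2 = a_0 = -1  ->  a_2 = -1/2
  x^1: 6 a_3 - 5 a_1 = 0  ->  6 a_3 = 5 a_1 = -10  ->  a_3 = -5/3
  x^2: 12 a_4 - 9 a_2 = 0  ->  12 a_4 = 9 a_2 = -9/2  ->  a_4 = -3/8
  x^3: 20 a_5 - 13 a_3 = 0  ->  20 a_5 = 13 a_3 = -65/3  ->  a_5 = -13/12
Truncated series: y(x) = -1 - 2 x - (1/2) x^2 - (5/3) x^3 - (3/8) x^4 - (13/12) x^5 + O(x^6).

a_0 = -1; a_1 = -2; a_2 = -1/2; a_3 = -5/3; a_4 = -3/8; a_5 = -13/12


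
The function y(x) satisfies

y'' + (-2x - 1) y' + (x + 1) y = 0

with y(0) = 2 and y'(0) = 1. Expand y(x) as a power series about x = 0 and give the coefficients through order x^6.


Ansatz: y(x) = sum_{n>=0} a_n x^n, so y'(x) = sum_{n>=1} n a_n x^(n-1) and y''(x) = sum_{n>=2} n(n-1) a_n x^(n-2).
Substitute into P(x) y'' + Q(x) y' + R(x) y = 0 with P(x) = 1, Q(x) = -2x - 1, R(x) = x + 1, and match powers of x.
Initial conditions: a_0 = 2, a_1 = 1.
Setting the coefficient of each power of x to zero and solving order by order (substituting the coefficients already found):
  x^0: 2 a_2 - a_1 + a_0 = 0  ->  2 a_2 = a_1 - a_0 = -1  ->  a_2 = -1/2
  x^1: 6 a_3 - 2 a_2 - a_1 + a_0 = 0  ->  6 a_3 = 2 a_2 + a_1 - a_0 = -2  ->  a_3 = -1/3
  x^2: 12 a_4 - 3 a_3 - 3 a_2 + a_1 = 0  ->  12 a_4 = 3 a_3 + 3 a_2 - a_1 = -7/2  ->  a_4 = -7/24
  x^3: 20 a_5 - 4 a_4 - 5 a_3 + a_2 = 0  ->  20 a_5 = 4 a_4 + 5 a_3 - a_2 = -7/3  ->  a_5 = -7/60
  x^4: 30 a_6 - 5 a_5 - 7 a_4 + a_3 = 0  ->  30 a_6 = 5 a_5 + 7 a_4 - a_3 = -55/24  ->  a_6 = -11/144
Truncated series: y(x) = 2 + x - (1/2) x^2 - (1/3) x^3 - (7/24) x^4 - (7/60) x^5 - (11/144) x^6 + O(x^7).

a_0 = 2; a_1 = 1; a_2 = -1/2; a_3 = -1/3; a_4 = -7/24; a_5 = -7/60; a_6 = -11/144


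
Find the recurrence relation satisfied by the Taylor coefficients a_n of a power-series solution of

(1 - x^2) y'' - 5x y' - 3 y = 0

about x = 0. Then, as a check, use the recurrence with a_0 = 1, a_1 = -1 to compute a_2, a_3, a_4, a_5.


Substitute y = sum_n a_n x^n.
(1 - 1 x^2) y'' contributes (n+2)(n+1) a_{n+2} - n(n-1) a_n at x^n.
-5 x y'(x) contributes -5 n a_n at x^n.
-3 y(x) contributes -3 a_n at x^n.
Matching x^n: (n+2)(n+1) a_{n+2} + (-n(n-1) - 5 n - 3) a_n = 0.
Thus a_{n+2} = (n(n-1) + 5 n + 3) / ((n+1)(n+2)) * a_n.

Check with a_0 = 1, a_1 = -1 (apply the recurrence for n = 0, 1, 2, 3): a_0 = 1, a_1 = -1, a_2 = 3/2, a_3 = -4/3, a_4 = 15/8, a_5 = -8/5.

a_(n+2) = (n(n-1) + 5 n + 3) / ((n+1)(n+2)) * a_n; check: a_0 = 1, a_1 = -1, a_2 = 3/2, a_3 = -4/3, a_4 = 15/8, a_5 = -8/5


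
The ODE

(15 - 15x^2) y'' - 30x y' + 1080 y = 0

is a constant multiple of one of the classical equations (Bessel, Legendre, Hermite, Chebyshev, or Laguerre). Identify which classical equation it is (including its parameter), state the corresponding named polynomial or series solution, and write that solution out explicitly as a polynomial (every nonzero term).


All three coefficients share the factor 15; dividing through by 15 gives  (1 - x^2) y'' - 2x y' + 72 y = 0.
This matches the Legendre equation (1 - x^2) y'' - 2x y' + n(n+1) y = 0 (note the -2x y' term) with n(n+1) = 72, so n = 8; the polynomial solution is P_8(x).
With y = sum_k a_k x^k, matching x^k gives (k+2)(k+1) a_{k+2} = [k(k+1) - n(n+1)] a_k = (k - 8)(k + 9) a_k. The right side vanishes at k = 8, so the series with the parity of 8 terminates at degree 8.
Standard normalization (P_n(1) = 1): leading coefficient (2n)!/(2^n (n!)^2) = 20922789888000/(256*1625702400) = 6435/128, so a_8 = 6435/128. Work downward with a_k = (k+1)(k+2) a_{k+2} / ((k - 8)(k + 9)):
  a_6 = (7)(8)(6435/128) / ((6 - 8)(6 + 9)) = (45045/16)/(-30) = -3003/32
  a_4 = (5)(6)(-3003/32) / ((4 - 8)(4 + 9)) = (-45045/16)/(-52) = 3465/64
  a_2 = (3)(4)(3465/64) / ((2 - 8)(2 + 9)) = (10395/16)/(-66) = -315/32
  a_0 = (1)(2)(-315/32) / ((0 - 8)(0 + 9)) = (-315/16)/(-72) = 35/128
Hence P_8(x) = 6435 x^8/128 - 3003 x^6/32 + 3465 x^4/64 - 315 x^2/32 + 35/128.

P_8(x); series = 6435 x^8/128 - 3003 x^6/32 + 3465 x^4/64 - 315 x^2/32 + 35/128


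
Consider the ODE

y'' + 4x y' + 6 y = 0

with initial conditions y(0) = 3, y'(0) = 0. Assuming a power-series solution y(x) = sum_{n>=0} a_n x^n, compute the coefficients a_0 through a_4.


Ansatz: y(x) = sum_{n>=0} a_n x^n, so y'(x) = sum_{n>=1} n a_n x^(n-1) and y''(x) = sum_{n>=2} n(n-1) a_n x^(n-2).
Substitute into P(x) y'' + Q(x) y' + R(x) y = 0 with P(x) = 1, Q(x) = 4x, R(x) = 6, and match powers of x.
Initial conditions: a_0 = 3, a_1 = 0.
Setting the coefficient of each power of x to zero and solving order by order (substituting the coefficients already found):
  x^0: 2 a_2 + 6 a_0 = 0  ->  2 a_2 = -6 a_0 = -18  ->  a_2 = -9
  x^1: 6 a_3 + 10 a_1 = 0  ->  6 a_3 = -10 a_1 = 0  ->  a_3 = 0
  x^2: 12 a_4 + 14 a_2 = 0  ->  12 a_4 = -14 a_2 = 126  ->  a_4 = 21/2
Truncated series: y(x) = 3 - 9 x^2 + (21/2) x^4 + O(x^5).

a_0 = 3; a_1 = 0; a_2 = -9; a_3 = 0; a_4 = 21/2


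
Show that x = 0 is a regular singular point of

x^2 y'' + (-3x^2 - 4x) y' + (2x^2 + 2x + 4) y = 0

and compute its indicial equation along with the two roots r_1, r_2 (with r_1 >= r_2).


Divide by x^2 to reach normal form y'' + P_1(x) y' + P_2(x) y = 0 with P_1(x) = -3 - 4/x and P_2(x) = 2 + 2/x + 4/x^2.
x = 0 is a singular point because the y'-coefficient -3 - 4/x has a pole at x = 0 and the y-coefficient 2 + 2/x + 4/x^2 has a pole at x = 0.
It is a regular singular point because x P_1(x) = p(x) = -3x - 4 and x^2 P_2(x) = q(x) = 2x^2 + 2x + 4 are polynomials, hence analytic at x = 0.
p(0) = -4,  q(0) = 4.
Indicial equation: r(r-1) + p(0) r + q(0) = 0, i.e. r^2 + (p(0) - 1) r + q(0) = 0, i.e. r^2 - 5 r + 4 = 0.
Discriminant: (-5)^2 - 4(4) = 9, so r = (5 ± 3)/2.
Solving: r_1 = 4, r_2 = 1.

indicial: r^2 - 5 r + 4 = 0; roots r_1 = 4, r_2 = 1


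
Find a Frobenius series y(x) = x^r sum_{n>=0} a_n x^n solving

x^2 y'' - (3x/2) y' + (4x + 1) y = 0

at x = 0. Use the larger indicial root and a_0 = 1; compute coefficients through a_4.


Write in Frobenius form y'' + (p(x)/x) y' + (q(x)/x^2) y = 0:
  p(x) = -3/2,  q(x) = 4x + 1.
Indicial equation: r(r-1) + (-3/2) r + (1) = 0 -> roots r_1 = 2, r_2 = 1/2.
Take r = r_1 = 2. Let y(x) = x^r sum_{n>=0} a_n x^n with a_0 = 1.
Substitute y = x^r sum a_n x^n and match x^{r+n}. The recurrence is
  D(n) a_n + 4 a_{n-1} = 0,  where D(n) = (r+n)(r+n-1) + (-3/2)(r+n) + (1).
  a_n = -4 / D(n) * a_{n-1}.
Since the indicial polynomial factors as (r - r_1)(r - r_2), D(n) = (r_1 + n - r_1)(r_1 + n - r_2) = n(n + 3/2).
Evaluating step by step (a_0 = 1):
  n = 1: D(1) = 1(1 + 3/2) = 5/2; numerator = -4(1) = -4; a_1 = (-4)/(5/2) = -8/5
  n = 2: D(2) = 2(2 + 3/2) = 7; numerator = -4(-8/5) = 32/5; a_2 = (32/5)/(7) = 32/35
  n = 3: D(3) = 3(3 + 3/2) = 27/2; numerator = -4(32/35) = -128/35; a_3 = (-128/35)/(27/2) = -256/945
  n = 4: D(4) = 4(4 + 3/2) = 22; numerator = -4(-256/945) = 1024/945; a_4 = (1024/945)/(22) = 512/10395

r = 2; a_0 = 1; a_1 = -8/5; a_2 = 32/35; a_3 = -256/945; a_4 = 512/10395


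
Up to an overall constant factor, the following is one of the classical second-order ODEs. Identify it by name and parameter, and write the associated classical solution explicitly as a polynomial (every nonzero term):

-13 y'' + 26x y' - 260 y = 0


All three coefficients share the factor -13; dividing through by -13 gives  y'' - 2x y' + 20 y = 0.
This matches the Hermite equation y'' - 2x y' + 2n y = 0 with 2n = 20, so n = 10; the polynomial solution is H_10(x).
With y = sum_k a_k x^k, matching x^k gives (k+2)(k+1) a_{k+2} = 2(k - n) a_k = 2(k - 10) a_k. The right side vanishes at k = 10, so the series with the parity of 10 terminates at degree 10.
Standard normalization: leading coefficient of H_n is 2^n, so a_10 = 2^10 = 1024. Work downward with a_k = (k+1)(k+2) a_{k+2} / (2(k - n)):
  a_8 = (9)(10)(1024) / (2(8 - 10)) = 92160/(-4) = -23040
  a_6 = (7)(8)(-23040) / (2(6 - 10)) = -1290240/(-8) = 161280
  a_4 = (5)(6)(161280) / (2(4 - 10)) = 4838400/(-12) = -403200
  a_2 = (3)(4)(-403200) / (2(2 - 10)) = -4838400/(-16) = 302400
  a_0 = (1)(2)(302400) / (2(0 - 10)) = 604800/(-20) = -30240
Hence H_10(x) = 1024 x^10 - 23040 x^8 + 161280 x^6 - 403200 x^4 + 302400 x^2 - 30240.

H_10(x); series = 1024 x^10 - 23040 x^8 + 161280 x^6 - 403200 x^4 + 302400 x^2 - 30240


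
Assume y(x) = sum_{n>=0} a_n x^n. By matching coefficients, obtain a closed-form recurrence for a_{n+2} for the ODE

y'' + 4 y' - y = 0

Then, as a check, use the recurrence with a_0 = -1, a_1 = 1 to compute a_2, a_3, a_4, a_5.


Substitute y = sum_n a_n x^n.
y''(x) has coefficient (n+2)(n+1) a_{n+2} at x^n;
4 y'(x) has coefficient 4 (n+1) a_{n+1} at x^n;
-y(x) has coefficient -1 a_n at x^n.
Matching x^n: (n+2)(n+1) a_{n+2} + 4 (n+1) a_{n+1} - 1 a_n = 0.
Thus a_{n+2} = [-4 (n+1) a_{n+1} + 1 a_n] / ((n+1)(n+2)).

Check with a_0 = -1, a_1 = 1 (apply the recurrence for n = 0, 1, 2, 3): a_0 = -1, a_1 = 1, a_2 = -5/2, a_3 = 7/2, a_4 = -89/24, a_5 = 377/120.

a_(n+2) = [-4 (n+1) a_(n+1) + 1 a_n] / ((n+1)(n+2)); check: a_0 = -1, a_1 = 1, a_2 = -5/2, a_3 = 7/2, a_4 = -89/24, a_5 = 377/120


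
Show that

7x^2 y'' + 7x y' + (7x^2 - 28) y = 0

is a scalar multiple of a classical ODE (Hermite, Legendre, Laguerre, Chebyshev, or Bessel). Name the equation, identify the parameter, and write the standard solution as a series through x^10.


All three coefficients share the factor 7; dividing through by 7 gives  x^2 y'' + x y' + (x^2 - 4) y = 0.
This matches the Bessel equation x^2 y'' + x y' + (x^2 - nu^2) y = 0 with nu^2 = 4, so nu = 2; the solution bounded at x = 0 is J_2(x).
Frobenius at x = 0: indicial roots ±nu; for r = nu the recurrence k(k + 2nu) c_k = -c_{k-2} gives the standard series J_nu(x) = sum_{k>=0} (-1)^k / (k! (k+nu)!) (x/2)^(2k+nu). Evaluate the first 5 terms:
  k = 0: (-1)^0 / (0! * 2! * 2^2) x^2 = 1/(1*2*4) x^2 = (1/8) x^2
  k = 1: (-1)^1 / (1! * 3! * 2^4) x^4 = -1/(1*6*16) x^4 = (-1/96) x^4
  k = 2: (-1)^2 / (2! * 4! * 2^6) x^6 = 1/(2*24*64) x^6 = (1/3072) x^6
  k = 3: (-1)^3 / (3! * 5! * 2^8) x^8 = -1/(6*120*256) x^8 = (-1/184320) x^8
  k = 4: (-1)^4 / (4! * 6! * 2^10) x^10 = 1/(24*720*1024) x^10 = (1/17694720) x^10
Hence J_2(x) = x^10/17694720 - x^8/184320 + x^6/3072 - x^4/96 + x^2/8 + ....

J_2(x); series = x^10/17694720 - x^8/184320 + x^6/3072 - x^4/96 + x^2/8


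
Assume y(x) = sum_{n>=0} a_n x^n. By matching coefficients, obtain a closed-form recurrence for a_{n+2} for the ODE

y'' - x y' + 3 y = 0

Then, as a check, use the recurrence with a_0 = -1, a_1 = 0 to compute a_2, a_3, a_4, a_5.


Substitute y = sum_n a_n x^n.
y''(x) has coefficient (n+2)(n+1) a_{n+2} at x^n;
-x y'(x) has coefficient -n a_n at x^n (shift);
3 y(x) has coefficient 3 a_n at x^n.
Matching x^n: (n+2)(n+1) a_{n+2} + (-n + 3) a_n = 0.
Thus a_{n+2} = (n - 3) / ((n+1)(n+2)) * a_n.

Check with a_0 = -1, a_1 = 0 (apply the recurrence for n = 0, 1, 2, 3): a_0 = -1, a_1 = 0, a_2 = 3/2, a_3 = 0, a_4 = -1/8, a_5 = 0.

a_(n+2) = (n - 3) / ((n+1)(n+2)) * a_n; check: a_0 = -1, a_1 = 0, a_2 = 3/2, a_3 = 0, a_4 = -1/8, a_5 = 0


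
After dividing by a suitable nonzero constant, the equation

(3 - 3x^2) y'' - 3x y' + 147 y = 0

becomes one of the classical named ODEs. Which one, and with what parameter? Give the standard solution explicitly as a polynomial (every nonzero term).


All three coefficients share the factor 3; dividing through by 3 gives  (1 - x^2) y'' - x y' + 49 y = 0.
This matches the Chebyshev equation (1 - x^2) y'' - x y' + n^2 y = 0 (note the -x y' term, not -2x y') with n^2 = 49, so n = 7; the polynomial solution is T_7(x).
With y = sum_k a_k x^k, matching x^k gives (k+2)(k+1) a_{k+2} = (k^2 - n^2) a_k = (k - 7)(k + 7) a_k. The right side vanishes at k = 7, so the series with the parity of 7 terminates at degree 7.
Standard normalization: leading coefficient of T_n is 2^(n-1), so a_7 = 2^6 = 64. Work downward with a_k = (k+1)(k+2) a_{k+2} / ((k - 7)(k + 7)):
  a_5 = (6)(7)(64) / ((5 - 7)(5 + 7)) = 2688/(-24) = -112
  a_3 = (4)(5)(-112) / ((3 - 7)(3 + 7)) = -2240/(-40) = 56
  a_1 = (2)(3)(56) / ((1 - 7)(1 + 7)) = 336/(-48) = -7
Hence T_7(x) = 64 x^7 - 112 x^5 + 56 x^3 - 7 x.

T_7(x); series = 64 x^7 - 112 x^5 + 56 x^3 - 7 x


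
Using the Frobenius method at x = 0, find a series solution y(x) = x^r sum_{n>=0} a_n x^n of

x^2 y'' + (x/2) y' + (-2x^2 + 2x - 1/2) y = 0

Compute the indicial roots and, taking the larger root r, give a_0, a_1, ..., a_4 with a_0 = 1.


Write in Frobenius form y'' + (p(x)/x) y' + (q(x)/x^2) y = 0:
  p(x) = 1/2,  q(x) = -2x^2 + 2x - 1/2.
Indicial equation: r(r-1) + (1/2) r + (-1/2) = 0 -> roots r_1 = 1, r_2 = -1/2.
Take r = r_1 = 1. Let y(x) = x^r sum_{n>=0} a_n x^n with a_0 = 1.
Substitute y = x^r sum a_n x^n and match x^{r+n}. The recurrence is
  D(n) a_n + 2 a_{n-1} - 2 a_{n-2} = 0,  where D(n) = (r+n)(r+n-1) + (1/2)(r+n) + (-1/2).
  a_n = [-2 a_{n-1} + 2 a_{n-2}] / D(n).
Since the indicial polynomial factors as (r - r_1)(r - r_2), D(n) = (r_1 + n - r_1)(r_1 + n - r_2) = n(n + 3/2).
Evaluating step by step (a_0 = 1):
  n = 1: D(1) = 1(1 + 3/2) = 5/2; numerator = -2(1) = -2; a_1 = (-2)/(5/2) = -4/5
  n = 2: D(2) = 2(2 + 3/2) = 7; numerator = -2(-4/5) + 2(1) = 18/5; a_2 = (18/5)/(7) = 18/35
  n = 3: D(3) = 3(3 + 3/2) = 27/2; numerator = -2(18/35) + 2(-4/5) = -92/35; a_3 = (-92/35)/(27/2) = -184/945
  n = 4: D(4) = 4(4 + 3/2) = 22; numerator = -2(-184/945) + 2(18/35) = 268/189; a_4 = (268/189)/(22) = 134/2079

r = 1; a_0 = 1; a_1 = -4/5; a_2 = 18/35; a_3 = -184/945; a_4 = 134/2079


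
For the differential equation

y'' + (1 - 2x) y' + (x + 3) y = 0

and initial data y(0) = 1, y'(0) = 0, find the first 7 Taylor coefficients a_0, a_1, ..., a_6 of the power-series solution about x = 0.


Ansatz: y(x) = sum_{n>=0} a_n x^n, so y'(x) = sum_{n>=1} n a_n x^(n-1) and y''(x) = sum_{n>=2} n(n-1) a_n x^(n-2).
Substitute into P(x) y'' + Q(x) y' + R(x) y = 0 with P(x) = 1, Q(x) = 1 - 2x, R(x) = x + 3, and match powers of x.
Initial conditions: a_0 = 1, a_1 = 0.
Setting the coefficient of each power of x to zero and solving order by order (substituting the coefficients already found):
  x^0: 2 a_2 + a_1 + 3 a_0 = 0  ->  2 a_2 = -a_1 - 3 a_0 = -3  ->  a_2 = -3/2
  x^1: 6 a_3 + 2 a_2 + a_1 + a_0 = 0  ->  6 a_3 = -2 a_2 - a_1 - a_0 = 2  ->  a_3 = 1/3
  x^2: 12 a_4 + 3 a_3 - a_2 + a_1 = 0  ->  12 a_4 = -3 a_3 + a_2 - a_1 = -5/2  ->  a_4 = -5/24
  x^3: 20 a_5 + 4 a_4 - 3 a_3 + a_2 = 0  ->  20 a_5 = -4 a_4 + 3 a_3 - a_2 = 10/3  ->  a_5 = 1/6
  x^4: 30 a_6 + 5 a_5 - 5 a_4 + a_3 = 0  ->  30 a_6 = -5 a_5 + 5 a_4 - a_3 = -53/24  ->  a_6 = -53/720
Truncated series: y(x) = 1 - (3/2) x^2 + (1/3) x^3 - (5/24) x^4 + (1/6) x^5 - (53/720) x^6 + O(x^7).

a_0 = 1; a_1 = 0; a_2 = -3/2; a_3 = 1/3; a_4 = -5/24; a_5 = 1/6; a_6 = -53/720


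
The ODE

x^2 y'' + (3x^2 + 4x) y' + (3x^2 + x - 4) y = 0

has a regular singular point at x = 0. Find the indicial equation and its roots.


Divide by x^2 to reach normal form y'' + P_1(x) y' + P_2(x) y = 0 with P_1(x) = 3 + 4/x and P_2(x) = 3 + 1/x - 4/x^2.
x = 0 is a singular point because the y'-coefficient 3 + 4/x has a pole at x = 0 and the y-coefficient 3 + 1/x - 4/x^2 has a pole at x = 0.
It is a regular singular point because x P_1(x) = p(x) = 3x + 4 and x^2 P_2(x) = q(x) = 3x^2 + x - 4 are polynomials, hence analytic at x = 0.
p(0) = 4,  q(0) = -4.
Indicial equation: r(r-1) + p(0) r + q(0) = 0, i.e. r^2 + (p(0) - 1) r + q(0) = 0, i.e. r^2 + 3 r - 4 = 0.
Discriminant: (3)^2 - 4(-4) = 25, so r = (-3 ± 5)/2.
Solving: r_1 = 1, r_2 = -4.

indicial: r^2 + 3 r - 4 = 0; roots r_1 = 1, r_2 = -4


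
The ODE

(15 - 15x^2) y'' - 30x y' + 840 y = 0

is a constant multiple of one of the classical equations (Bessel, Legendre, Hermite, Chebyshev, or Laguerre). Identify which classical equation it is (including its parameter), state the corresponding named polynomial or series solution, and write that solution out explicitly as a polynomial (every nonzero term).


All three coefficients share the factor 15; dividing through by 15 gives  (1 - x^2) y'' - 2x y' + 56 y = 0.
This matches the Legendre equation (1 - x^2) y'' - 2x y' + n(n+1) y = 0 (note the -2x y' term) with n(n+1) = 56, so n = 7; the polynomial solution is P_7(x).
With y = sum_k a_k x^k, matching x^k gives (k+2)(k+1) a_{k+2} = [k(k+1) - n(n+1)] a_k = (k - 7)(k + 8) a_k. The right side vanishes at k = 7, so the series with the parity of 7 terminates at degree 7.
Standard normalization (P_n(1) = 1): leading coefficient (2n)!/(2^n (n!)^2) = 87178291200/(128*25401600) = 429/16, so a_7 = 429/16. Work downward with a_k = (k+1)(k+2) a_{k+2} / ((k - 7)(k + 8)):
  a_5 = (6)(7)(429/16) / ((5 - 7)(5 + 8)) = (9009/8)/(-26) = -693/16
  a_3 = (4)(5)(-693/16) / ((3 - 7)(3 + 8)) = (-3465/4)/(-44) = 315/16
  a_1 = (2)(3)(315/16) / ((1 - 7)(1 + 8)) = (945/8)/(-54) = -35/16
Hence P_7(x) = 429 x^7/16 - 693 x^5/16 + 315 x^3/16 - 35 x/16.

P_7(x); series = 429 x^7/16 - 693 x^5/16 + 315 x^3/16 - 35 x/16


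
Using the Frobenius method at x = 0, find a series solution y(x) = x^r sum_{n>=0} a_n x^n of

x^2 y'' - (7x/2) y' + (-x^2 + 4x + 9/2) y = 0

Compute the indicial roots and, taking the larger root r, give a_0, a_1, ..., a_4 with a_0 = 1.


Write in Frobenius form y'' + (p(x)/x) y' + (q(x)/x^2) y = 0:
  p(x) = -7/2,  q(x) = -x^2 + 4x + 9/2.
Indicial equation: r(r-1) + (-7/2) r + (9/2) = 0 -> roots r_1 = 3, r_2 = 3/2.
Take r = r_1 = 3. Let y(x) = x^r sum_{n>=0} a_n x^n with a_0 = 1.
Substitute y = x^r sum a_n x^n and match x^{r+n}. The recurrence is
  D(n) a_n + 4 a_{n-1} - 1 a_{n-2} = 0,  where D(n) = (r+n)(r+n-1) + (-7/2)(r+n) + (9/2).
  a_n = [-4 a_{n-1} + 1 a_{n-2}] / D(n).
Since the indicial polynomial factors as (r - r_1)(r - r_2), D(n) = (r_1 + n - r_1)(r_1 + n - r_2) = n(n + 3/2).
Evaluating step by step (a_0 = 1):
  n = 1: D(1) = 1(1 + 3/2) = 5/2; numerator = -4(1) = -4; a_1 = (-4)/(5/2) = -8/5
  n = 2: D(2) = 2(2 + 3/2) = 7; numerator = -4(-8/5) + 1(1) = 37/5; a_2 = (37/5)/(7) = 37/35
  n = 3: D(3) = 3(3 + 3/2) = 27/2; numerator = -4(37/35) + 1(-8/5) = -204/35; a_3 = (-204/35)/(27/2) = -136/315
  n = 4: D(4) = 4(4 + 3/2) = 22; numerator = -4(-136/315) + 1(37/35) = 877/315; a_4 = (877/315)/(22) = 877/6930

r = 3; a_0 = 1; a_1 = -8/5; a_2 = 37/35; a_3 = -136/315; a_4 = 877/6930


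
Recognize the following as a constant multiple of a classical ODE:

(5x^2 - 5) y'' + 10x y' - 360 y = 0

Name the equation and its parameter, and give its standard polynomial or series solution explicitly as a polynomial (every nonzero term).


All three coefficients share the factor -5; dividing through by -5 gives  (1 - x^2) y'' - 2x y' + 72 y = 0.
This matches the Legendre equation (1 - x^2) y'' - 2x y' + n(n+1) y = 0 (note the -2x y' term) with n(n+1) = 72, so n = 8; the polynomial solution is P_8(x).
With y = sum_k a_k x^k, matching x^k gives (k+2)(k+1) a_{k+2} = [k(k+1) - n(n+1)] a_k = (k - 8)(k + 9) a_k. The right side vanishes at k = 8, so the series with the parity of 8 terminates at degree 8.
Standard normalization (P_n(1) = 1): leading coefficient (2n)!/(2^n (n!)^2) = 20922789888000/(256*1625702400) = 6435/128, so a_8 = 6435/128. Work downward with a_k = (k+1)(k+2) a_{k+2} / ((k - 8)(k + 9)):
  a_6 = (7)(8)(6435/128) / ((6 - 8)(6 + 9)) = (45045/16)/(-30) = -3003/32
  a_4 = (5)(6)(-3003/32) / ((4 - 8)(4 + 9)) = (-45045/16)/(-52) = 3465/64
  a_2 = (3)(4)(3465/64) / ((2 - 8)(2 + 9)) = (10395/16)/(-66) = -315/32
  a_0 = (1)(2)(-315/32) / ((0 - 8)(0 + 9)) = (-315/16)/(-72) = 35/128
Hence P_8(x) = 6435 x^8/128 - 3003 x^6/32 + 3465 x^4/64 - 315 x^2/32 + 35/128.

P_8(x); series = 6435 x^8/128 - 3003 x^6/32 + 3465 x^4/64 - 315 x^2/32 + 35/128


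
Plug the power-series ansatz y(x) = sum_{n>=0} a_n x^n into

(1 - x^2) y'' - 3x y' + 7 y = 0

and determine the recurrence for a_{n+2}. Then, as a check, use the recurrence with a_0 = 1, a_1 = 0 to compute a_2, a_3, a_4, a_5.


Substitute y = sum_n a_n x^n.
(1 - 1 x^2) y'' contributes (n+2)(n+1) a_{n+2} - n(n-1) a_n at x^n.
-3 x y'(x) contributes -3 n a_n at x^n.
7 y(x) contributes 7 a_n at x^n.
Matching x^n: (n+2)(n+1) a_{n+2} + (-n(n-1) - 3 n + 7) a_n = 0.
Thus a_{n+2} = (n(n-1) + 3 n - 7) / ((n+1)(n+2)) * a_n.

Check with a_0 = 1, a_1 = 0 (apply the recurrence for n = 0, 1, 2, 3): a_0 = 1, a_1 = 0, a_2 = -7/2, a_3 = 0, a_4 = -7/24, a_5 = 0.

a_(n+2) = (n(n-1) + 3 n - 7) / ((n+1)(n+2)) * a_n; check: a_0 = 1, a_1 = 0, a_2 = -7/2, a_3 = 0, a_4 = -7/24, a_5 = 0


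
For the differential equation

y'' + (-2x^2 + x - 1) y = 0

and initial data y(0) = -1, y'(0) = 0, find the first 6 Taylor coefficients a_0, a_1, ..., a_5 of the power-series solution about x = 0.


Ansatz: y(x) = sum_{n>=0} a_n x^n, so y'(x) = sum_{n>=1} n a_n x^(n-1) and y''(x) = sum_{n>=2} n(n-1) a_n x^(n-2).
Substitute into P(x) y'' + Q(x) y' + R(x) y = 0 with P(x) = 1, Q(x) = 0, R(x) = -2x^2 + x - 1, and match powers of x.
Initial conditions: a_0 = -1, a_1 = 0.
Setting the coefficient of each power of x to zero and solving order by order (substituting the coefficients already found):
  x^0: 2 a_2 - a_0 = 0  ->  2 a_2 = a_0 = -1  ->  a_2 = -1/2
  x^1: 6 a_3 - a_1 + a_0 = 0  ->  6 a_3 = a_1 - a_0 = 1  ->  a_3 = 1/6
  x^2: 12 a_4 - a_2 + a_1 - 2 a_0 = 0  ->  12 a_4 = a_2 - a_1 + 2 a_0 = -5/2  ->  a_4 = -5/24
  x^3: 20 a_5 - a_3 + a_2 - 2 a_1 = 0  ->  20 a_5 = a_3 - a_2 + 2 a_1 = 2/3  ->  a_5 = 1/30
Truncated series: y(x) = -1 - (1/2) x^2 + (1/6) x^3 - (5/24) x^4 + (1/30) x^5 + O(x^6).

a_0 = -1; a_1 = 0; a_2 = -1/2; a_3 = 1/6; a_4 = -5/24; a_5 = 1/30


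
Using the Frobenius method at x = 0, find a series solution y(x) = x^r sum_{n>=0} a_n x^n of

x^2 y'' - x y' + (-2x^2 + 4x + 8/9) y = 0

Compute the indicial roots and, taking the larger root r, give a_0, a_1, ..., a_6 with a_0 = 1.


Write in Frobenius form y'' + (p(x)/x) y' + (q(x)/x^2) y = 0:
  p(x) = -1,  q(x) = -2x^2 + 4x + 8/9.
Indicial equation: r(r-1) + (-1) r + (8/9) = 0 -> roots r_1 = 4/3, r_2 = 2/3.
Take r = r_1 = 4/3. Let y(x) = x^r sum_{n>=0} a_n x^n with a_0 = 1.
Substitute y = x^r sum a_n x^n and match x^{r+n}. The recurrence is
  D(n) a_n + 4 a_{n-1} - 2 a_{n-2} = 0,  where D(n) = (r+n)(r+n-1) + (-1)(r+n) + (8/9).
  a_n = [-4 a_{n-1} + 2 a_{n-2}] / D(n).
Since the indicial polynomial factors as (r - r_1)(r - r_2), D(n) = (r_1 + n - r_1)(r_1 + n - r_2) = n(n + 2/3).
Evaluating step by step (a_0 = 1):
  n = 1: D(1) = 1(1 + 2/3) = 5/3; numerator = -4(1) = -4; a_1 = (-4)/(5/3) = -12/5
  n = 2: D(2) = 2(2 + 2/3) = 16/3; numerator = -4(-12/5) + 2(1) = 58/5; a_2 = (58/5)/(16/3) = 87/40
  n = 3: D(3) = 3(3 + 2/3) = 11; numerator = -4(87/40) + 2(-12/5) = -27/2; a_3 = (-27/2)/(11) = -27/22
  n = 4: D(4) = 4(4 + 2/3) = 56/3; numerator = -4(-27/22) + 2(87/40) = 2037/220; a_4 = (2037/220)/(56/3) = 873/1760
  n = 5: D(5) = 5(5 + 2/3) = 85/3; numerator = -4(873/1760) + 2(-27/22) = -1953/440; a_5 = (-1953/440)/(85/3) = -5859/37400
  n = 6: D(6) = 6(6 + 2/3) = 40; numerator = -4(-5859/37400) + 2(873/1760) = 11007/6800; a_6 = (11007/6800)/(40) = 11007/272000

r = 4/3; a_0 = 1; a_1 = -12/5; a_2 = 87/40; a_3 = -27/22; a_4 = 873/1760; a_5 = -5859/37400; a_6 = 11007/272000


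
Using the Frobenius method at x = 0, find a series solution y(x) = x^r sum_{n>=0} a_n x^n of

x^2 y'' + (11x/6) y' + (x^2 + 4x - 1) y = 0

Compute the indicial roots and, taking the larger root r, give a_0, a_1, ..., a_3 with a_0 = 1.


Write in Frobenius form y'' + (p(x)/x) y' + (q(x)/x^2) y = 0:
  p(x) = 11/6,  q(x) = x^2 + 4x - 1.
Indicial equation: r(r-1) + (11/6) r + (-1) = 0 -> roots r_1 = 2/3, r_2 = -3/2.
Take r = r_1 = 2/3. Let y(x) = x^r sum_{n>=0} a_n x^n with a_0 = 1.
Substitute y = x^r sum a_n x^n and match x^{r+n}. The recurrence is
  D(n) a_n + 4 a_{n-1} + 1 a_{n-2} = 0,  where D(n) = (r+n)(r+n-1) + (11/6)(r+n) + (-1).
  a_n = [-4 a_{n-1} - 1 a_{n-2}] / D(n).
Since the indicial polynomial factors as (r - r_1)(r - r_2), D(n) = (r_1 + n - r_1)(r_1 + n - r_2) = n(n + 13/6).
Evaluating step by step (a_0 = 1):
  n = 1: D(1) = 1(1 + 13/6) = 19/6; numerator = -4(1) = -4; a_1 = (-4)/(19/6) = -24/19
  n = 2: D(2) = 2(2 + 13/6) = 25/3; numerator = -4(-24/19) - 1(1) = 77/19; a_2 = (77/19)/(25/3) = 231/475
  n = 3: D(3) = 3(3 + 13/6) = 31/2; numerator = -4(231/475) - 1(-24/19) = -324/475; a_3 = (-324/475)/(31/2) = -648/14725

r = 2/3; a_0 = 1; a_1 = -24/19; a_2 = 231/475; a_3 = -648/14725


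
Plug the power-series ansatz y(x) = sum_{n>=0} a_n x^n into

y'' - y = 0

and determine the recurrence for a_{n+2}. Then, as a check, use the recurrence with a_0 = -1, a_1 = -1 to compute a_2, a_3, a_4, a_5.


Substitute y = sum_n a_n x^n into y'' + (const) y = 0.
y''(x) = sum_{n>=0} (n+2)(n+1) a_{n+2} x^n.
The ODE becomes sum_n [(n+2)(n+1) a_{n+2} - 1 a_n] x^n = 0.
Setting each coefficient to zero gives the recurrence:
  (n+2)(n+1) a_{n+2} - 1 a_n = 0,
  a_{n+2} = 1 / ((n+1)(n+2)) a_n.

Check with a_0 = -1, a_1 = -1 (apply the recurrence for n = 0, 1, 2, 3): a_0 = -1, a_1 = -1, a_2 = -1/2, a_3 = -1/6, a_4 = -1/24, a_5 = -1/120.

a_{n+2} = 1/((n+1)(n+2)) * a_n; check: a_0 = -1, a_1 = -1, a_2 = -1/2, a_3 = -1/6, a_4 = -1/24, a_5 = -1/120


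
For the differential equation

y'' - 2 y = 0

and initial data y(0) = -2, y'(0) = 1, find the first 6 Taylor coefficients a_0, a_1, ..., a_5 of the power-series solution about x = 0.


Ansatz: y(x) = sum_{n>=0} a_n x^n, so y'(x) = sum_{n>=1} n a_n x^(n-1) and y''(x) = sum_{n>=2} n(n-1) a_n x^(n-2).
Substitute into P(x) y'' + Q(x) y' + R(x) y = 0 with P(x) = 1, Q(x) = 0, R(x) = -2, and match powers of x.
Initial conditions: a_0 = -2, a_1 = 1.
Setting the coefficient of each power of x to zero and solving order by order (substituting the coefficients already found):
  x^0: 2 a_2 - 2 a_0 = 0  ->  2 a_2 = 2 a_0 = -4  ->  a_2 = -2
  x^1: 6 a_3 - 2 a_1 = 0  ->  6 a_3 = 2 a_1 = 2  ->  a_3 = 1/3
  x^2: 12 a_4 - 2 a_2 = 0  ->  12 a_4 = 2 a_2 = -4  ->  a_4 = -1/3
  x^3: 20 a_5 - 2 a_3 = 0  ->  20 a_5 = 2 a_3 = 2/3  ->  a_5 = 1/30
Truncated series: y(x) = -2 + x - 2 x^2 + (1/3) x^3 - (1/3) x^4 + (1/30) x^5 + O(x^6).

a_0 = -2; a_1 = 1; a_2 = -2; a_3 = 1/3; a_4 = -1/3; a_5 = 1/30


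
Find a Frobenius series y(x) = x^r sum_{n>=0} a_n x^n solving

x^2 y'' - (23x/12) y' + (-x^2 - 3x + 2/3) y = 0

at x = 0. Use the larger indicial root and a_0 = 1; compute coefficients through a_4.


Write in Frobenius form y'' + (p(x)/x) y' + (q(x)/x^2) y = 0:
  p(x) = -23/12,  q(x) = -x^2 - 3x + 2/3.
Indicial equation: r(r-1) + (-23/12) r + (2/3) = 0 -> roots r_1 = 8/3, r_2 = 1/4.
Take r = r_1 = 8/3. Let y(x) = x^r sum_{n>=0} a_n x^n with a_0 = 1.
Substitute y = x^r sum a_n x^n and match x^{r+n}. The recurrence is
  D(n) a_n - 3 a_{n-1} - 1 a_{n-2} = 0,  where D(n) = (r+n)(r+n-1) + (-23/12)(r+n) + (2/3).
  a_n = [3 a_{n-1} + 1 a_{n-2}] / D(n).
Since the indicial polynomial factors as (r - r_1)(r - r_2), D(n) = (r_1 + n - r_1)(r_1 + n - r_2) = n(n + 29/12).
Evaluating step by step (a_0 = 1):
  n = 1: D(1) = 1(1 + 29/12) = 41/12; numerator = 3(1) = 3; a_1 = (3)/(41/12) = 36/41
  n = 2: D(2) = 2(2 + 29/12) = 53/6; numerator = 3(36/41) + 1(1) = 149/41; a_2 = (149/41)/(53/6) = 894/2173
  n = 3: D(3) = 3(3 + 29/12) = 65/4; numerator = 3(894/2173) + 1(36/41) = 4590/2173; a_3 = (4590/2173)/(65/4) = 3672/28249
  n = 4: D(4) = 4(4 + 29/12) = 77/3; numerator = 3(3672/28249) + 1(894/2173) = 22638/28249; a_4 = (22638/28249)/(77/3) = 882/28249

r = 8/3; a_0 = 1; a_1 = 36/41; a_2 = 894/2173; a_3 = 3672/28249; a_4 = 882/28249


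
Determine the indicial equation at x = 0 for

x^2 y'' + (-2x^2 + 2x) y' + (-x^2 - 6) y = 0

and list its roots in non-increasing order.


Divide by x^2 to reach normal form y'' + P_1(x) y' + P_2(x) y = 0 with P_1(x) = -2 + 2/x and P_2(x) = -1 - 6/x^2.
x = 0 is a singular point because the y'-coefficient -2 + 2/x has a pole at x = 0 and the y-coefficient -1 - 6/x^2 has a pole at x = 0.
It is a regular singular point because x P_1(x) = p(x) = 2 - 2x and x^2 P_2(x) = q(x) = -x^2 - 6 are polynomials, hence analytic at x = 0.
p(0) = 2,  q(0) = -6.
Indicial equation: r(r-1) + p(0) r + q(0) = 0, i.e. r^2 + (p(0) - 1) r + q(0) = 0, i.e. r^2 + 1 r - 6 = 0.
Discriminant: (1)^2 - 4(-6) = 25, so r = (-1 ± 5)/2.
Solving: r_1 = 2, r_2 = -3.

indicial: r^2 + 1 r - 6 = 0; roots r_1 = 2, r_2 = -3
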